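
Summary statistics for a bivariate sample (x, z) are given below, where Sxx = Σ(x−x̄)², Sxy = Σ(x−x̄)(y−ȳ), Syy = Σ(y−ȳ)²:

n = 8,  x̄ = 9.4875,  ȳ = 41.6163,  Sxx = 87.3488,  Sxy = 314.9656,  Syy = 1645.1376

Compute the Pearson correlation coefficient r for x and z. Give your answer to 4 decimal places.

r = Sxy/√(Sxx·Syy) = 314.9656/√(143700.795195) = 314.9656/379.078877 = 0.830871

0.8309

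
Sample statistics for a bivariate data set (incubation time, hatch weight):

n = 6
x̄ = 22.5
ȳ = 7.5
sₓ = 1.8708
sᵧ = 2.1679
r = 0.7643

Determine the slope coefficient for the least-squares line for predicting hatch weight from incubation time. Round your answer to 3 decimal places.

b = r · sᵧ/sₓ = 0.7643 · 2.1679/1.8708 = 0.885678

0.886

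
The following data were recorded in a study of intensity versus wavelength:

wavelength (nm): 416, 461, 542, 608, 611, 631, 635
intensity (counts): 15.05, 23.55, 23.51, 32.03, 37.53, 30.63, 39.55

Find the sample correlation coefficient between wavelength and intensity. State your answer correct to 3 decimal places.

0.904

n = 7, Σx = 3904, Σy = 201.85, Σxy = 116706.62, Σx² = 2223712, Σy² = 6270.6463
Sxx = Σx² − (Σx)²/n = 2223712 − 2177316.571429 = 46395.428571
Sxy = Σxy − (Σx)(Σy)/n = 116706.62 − 112574.628571 = 4131.991429
Syy = Σy² − (Σy)²/n = 6270.6463 − 5820.488929 = 450.157371
r = Sxy/√(Sxx·Syy) = 4131.991429/√(20885244.172016) = 4131.991429/4570.037655 = 0.904148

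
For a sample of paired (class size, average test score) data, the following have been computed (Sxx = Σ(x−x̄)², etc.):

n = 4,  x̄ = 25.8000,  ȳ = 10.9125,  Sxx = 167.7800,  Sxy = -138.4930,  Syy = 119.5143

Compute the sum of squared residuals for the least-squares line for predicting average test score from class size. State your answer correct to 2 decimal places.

b = Sxy/Sxx = -138.493/167.78 = -0.825444
SSE = Syy − b·Sxy = 119.5143 − (-0.825444)·(-138.493) = 5.196079

5.20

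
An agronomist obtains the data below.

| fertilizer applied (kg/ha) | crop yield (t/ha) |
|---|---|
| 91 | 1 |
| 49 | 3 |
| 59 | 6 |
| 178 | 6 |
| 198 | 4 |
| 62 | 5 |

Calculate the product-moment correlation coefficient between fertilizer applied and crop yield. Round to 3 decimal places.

0.170

n = 6, Σx = 637, Σy = 25, Σxy = 2762, Σx² = 88895, Σy² = 123
Sxx = Σx² − (Σx)²/n = 88895 − 67628.166667 = 21266.833333
Sxy = Σxy − (Σx)(Σy)/n = 2762 − 2654.166667 = 107.833333
Syy = Σy² − (Σy)²/n = 123 − 104.166667 = 18.833333
r = Sxy/√(Sxx·Syy) = 107.833333/√(400525.361111) = 107.833333/632.870730 = 0.170388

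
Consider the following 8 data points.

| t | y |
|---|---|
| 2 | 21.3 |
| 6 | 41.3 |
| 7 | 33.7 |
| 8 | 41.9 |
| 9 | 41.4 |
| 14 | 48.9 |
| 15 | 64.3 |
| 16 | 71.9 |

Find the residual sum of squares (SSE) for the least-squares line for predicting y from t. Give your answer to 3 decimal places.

221.778

n = 8, Σx = 77, Σy = 364.7, Σxy = 4033.6, Σx² = 911, Σy² = 18459.95
Sxx = Σx² − (Σx)²/n = 911 − 741.125 = 169.875
Sxy = Σxy − (Σx)(Σy)/n = 4033.6 − 3510.2375 = 523.3625
Syy = Σy² − (Σy)²/n = 18459.95 − 16625.76125 = 1834.18875
b = Sxy/Sxx = 523.3625/169.875 = 3.080868
SSE = Syy − b·Sxy = 1834.18875 − 3.080868·523.3625 = 221.777822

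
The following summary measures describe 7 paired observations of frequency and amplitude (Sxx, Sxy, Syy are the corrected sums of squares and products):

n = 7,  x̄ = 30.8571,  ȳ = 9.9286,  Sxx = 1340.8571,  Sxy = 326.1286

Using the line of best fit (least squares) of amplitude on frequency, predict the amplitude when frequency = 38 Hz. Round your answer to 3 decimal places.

b = Sxy/Sxx = 326.1286/1340.8571 = 0.243224
a = ȳ − b·x̄ = 9.9286 − 0.243224·30.8571 = 2.423413
ŷ(38) = a + b·38 = 2.423413 + 0.243224·38 = 11.665925

11.666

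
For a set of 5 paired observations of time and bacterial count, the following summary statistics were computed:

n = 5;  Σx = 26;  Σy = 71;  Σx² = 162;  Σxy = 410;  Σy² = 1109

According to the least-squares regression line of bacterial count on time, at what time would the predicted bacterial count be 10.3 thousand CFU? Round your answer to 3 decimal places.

Sxx = Σx² − (Σx)²/n = 162 − 135.2 = 26.8
Sxy = Σxy − (Σx)(Σy)/n = 410 − 369.2 = 40.8
b = Sxy/Sxx = 40.8/26.8 = 1.522388
a = ȳ − b·x̄ = 14.2 − 1.522388·5.2 = 6.283582
Set a + b·x = 10.3: x = (10.3 − 6.283582) / 1.522388 = 2.638235

2.638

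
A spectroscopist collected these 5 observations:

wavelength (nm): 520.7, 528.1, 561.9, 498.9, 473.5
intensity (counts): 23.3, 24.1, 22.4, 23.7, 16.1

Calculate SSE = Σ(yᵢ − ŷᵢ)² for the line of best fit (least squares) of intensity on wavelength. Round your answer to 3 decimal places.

27.030

n = 5, Σx = 2583.1, Σy = 109.6, Σxy = 56893.36, Σx² = 1338853.17, Σy² = 2446.36
Sxx = Σx² − (Σx)²/n = 1338853.17 − 1334481.122 = 4372.048
Sxy = Σxy − (Σx)(Σy)/n = 56893.36 − 56621.552 = 271.808
Syy = Σy² − (Σy)²/n = 2446.36 − 2402.432 = 43.928
b = Sxy/Sxx = 271.808/4372.048 = 0.062169
SSE = Syy − b·Sxy = 43.928 − 0.062169·271.808 = 27.029835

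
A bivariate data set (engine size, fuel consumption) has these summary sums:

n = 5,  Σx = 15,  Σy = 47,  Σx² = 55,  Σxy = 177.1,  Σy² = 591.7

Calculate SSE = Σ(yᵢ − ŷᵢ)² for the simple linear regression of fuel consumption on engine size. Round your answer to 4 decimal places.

19.5790

Sxx = Σx² − (Σx)²/n = 55 − 45 = 10
Sxy = Σxy − (Σx)(Σy)/n = 177.1 − 141 = 36.1
Syy = Σy² − (Σy)²/n = 591.7 − 441.8 = 149.9
b = Sxy/Sxx = 36.1/10 = 3.61
SSE = Syy − b·Sxy = 149.9 − 3.61·36.1 = 19.579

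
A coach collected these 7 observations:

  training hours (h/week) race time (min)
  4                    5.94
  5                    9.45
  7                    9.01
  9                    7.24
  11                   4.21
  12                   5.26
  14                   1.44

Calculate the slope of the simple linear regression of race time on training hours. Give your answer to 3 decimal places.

-0.580

n = 7, Σx = 62, Σy = 42.55, Σxy = 328.83, Σx² = 632
Sxx = Σx² − (Σx)²/n = 632 − 549.142857 = 82.857143
Sxy = Σxy − (Σx)(Σy)/n = 328.83 − 376.871429 = -48.041429
b = Sxy/Sxx = -48.041429/82.857143 = -0.579810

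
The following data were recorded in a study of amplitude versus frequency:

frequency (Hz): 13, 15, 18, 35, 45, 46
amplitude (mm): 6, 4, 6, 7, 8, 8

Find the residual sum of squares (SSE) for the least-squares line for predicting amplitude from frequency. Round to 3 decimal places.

n = 6, Σx = 172, Σy = 39, Σxy = 1219, Σx² = 6084, Σy² = 265
Sxx = Σx² − (Σx)²/n = 6084 − 4930.666667 = 1153.333333
Sxy = Σxy − (Σx)(Σy)/n = 1219 − 1118 = 101
Syy = Σy² − (Σy)²/n = 265 − 253.5 = 11.5
b = Sxy/Sxx = 101/1153.333333 = 0.087572
SSE = Syy − b·Sxy = 11.5 − 0.087572·101 = 2.655202

2.655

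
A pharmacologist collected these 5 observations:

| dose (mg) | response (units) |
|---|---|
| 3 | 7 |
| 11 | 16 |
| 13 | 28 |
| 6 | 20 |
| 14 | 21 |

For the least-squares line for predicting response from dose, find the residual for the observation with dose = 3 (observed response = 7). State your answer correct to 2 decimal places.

n = 5, Σx = 47, Σy = 92, Σxy = 975, Σx² = 531
Sxx = Σx² − (Σx)²/n = 531 − 441.8 = 89.2
Sxy = Σxy − (Σx)(Σy)/n = 975 − 864.8 = 110.2
b = Sxy/Sxx = 110.2/89.2 = 1.235426
a = ȳ − b·x̄ = 18.4 − 1.235426·9.4 = 6.786996
ŷ(3) = 6.786996 + 1.235426·3 = 10.493274
residual = y − ŷ = 7 − 10.493274 = -3.493274

-3.49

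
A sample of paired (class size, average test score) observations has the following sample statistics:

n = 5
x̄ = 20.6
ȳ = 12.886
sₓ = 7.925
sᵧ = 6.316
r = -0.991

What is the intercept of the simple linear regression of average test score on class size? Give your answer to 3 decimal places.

b = r · sᵧ/sₓ = -0.991 · 6.316/7.925 = -0.789799
a = ȳ − b·x̄ = 12.886 − (-0.789799)·20.6 = 29.155857

29.156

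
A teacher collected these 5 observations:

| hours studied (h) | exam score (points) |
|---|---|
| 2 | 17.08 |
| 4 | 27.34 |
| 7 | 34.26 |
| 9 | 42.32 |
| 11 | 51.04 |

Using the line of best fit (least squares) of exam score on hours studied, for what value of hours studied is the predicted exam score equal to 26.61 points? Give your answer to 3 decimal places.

4.419

n = 5, Σx = 33, Σy = 172.04, Σxy = 1325.66, Σx² = 271
Sxx = Σx² − (Σx)²/n = 271 − 217.8 = 53.2
Sxy = Σxy − (Σx)(Σy)/n = 1325.66 − 1135.464 = 190.196
b = Sxy/Sxx = 190.196/53.2 = 3.575113
a = ȳ − b·x̄ = 34.408 − 3.575113·6.6 = 10.812256
Set a + b·x = 26.61: x = (26.61 − 10.812256) / 3.575113 = 4.418810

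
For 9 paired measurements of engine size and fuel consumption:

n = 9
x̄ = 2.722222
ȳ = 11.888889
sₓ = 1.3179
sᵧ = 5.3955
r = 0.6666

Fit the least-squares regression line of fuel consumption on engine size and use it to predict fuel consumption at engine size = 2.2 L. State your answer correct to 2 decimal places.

10.46

b = r · sᵧ/sₓ = 0.6666 · 5.3955/1.3179 = 2.729069
a = ȳ − b·x̄ = 11.888889 − 2.729069·2.722222 = 4.459757
ŷ(2.2) = a + b·2.2 = 4.459757 + 2.729069·2.2 = 10.463709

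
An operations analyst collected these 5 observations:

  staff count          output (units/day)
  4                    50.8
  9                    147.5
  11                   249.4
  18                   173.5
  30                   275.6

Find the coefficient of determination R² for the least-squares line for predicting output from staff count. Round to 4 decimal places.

0.5884

n = 5, Σx = 72, Σy = 896.8, Σxy = 15665.1, Σx² = 1442, Σy² = 192594.86
Sxx = Σx² − (Σx)²/n = 1442 − 1036.8 = 405.2
Sxy = Σxy − (Σx)(Σy)/n = 15665.1 − 12913.92 = 2751.18
Syy = Σy² − (Σy)²/n = 192594.86 − 160850.048 = 31744.812
R² = Sxy²/(Sxx·Syy) = (2751.18)²/(405.2·31744.812) = 0.588431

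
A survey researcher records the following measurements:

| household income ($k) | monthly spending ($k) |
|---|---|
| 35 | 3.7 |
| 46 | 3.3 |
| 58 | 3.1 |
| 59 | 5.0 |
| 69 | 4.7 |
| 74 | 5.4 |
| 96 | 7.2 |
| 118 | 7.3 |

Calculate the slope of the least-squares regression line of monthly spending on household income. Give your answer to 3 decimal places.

0.055

n = 8, Σx = 555, Σy = 39.7, Σxy = 3032.6, Σx² = 43563
Sxx = Σx² − (Σx)²/n = 43563 − 38503.125 = 5059.875
Sxy = Σxy − (Σx)(Σy)/n = 3032.6 − 2754.1875 = 278.4125
b = Sxy/Sxx = 278.4125/5059.875 = 0.055024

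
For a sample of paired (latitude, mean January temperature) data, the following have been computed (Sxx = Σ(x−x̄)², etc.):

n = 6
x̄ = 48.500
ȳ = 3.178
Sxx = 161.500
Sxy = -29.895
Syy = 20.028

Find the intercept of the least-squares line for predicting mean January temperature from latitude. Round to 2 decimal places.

b = Sxy/Sxx = -29.895/161.5 = -0.185108
a = ȳ − b·x̄ = 3.178 − (-0.185108)·48.5 = 12.155755

12.16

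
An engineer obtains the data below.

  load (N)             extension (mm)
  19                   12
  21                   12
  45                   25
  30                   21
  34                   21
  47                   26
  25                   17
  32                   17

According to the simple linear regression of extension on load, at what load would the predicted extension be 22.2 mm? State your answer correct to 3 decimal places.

n = 8, Σx = 253, Σy = 151, Σxy = 5140, Σx² = 8741
Sxx = Σx² − (Σx)²/n = 8741 − 8001.125 = 739.875
Sxy = Σxy − (Σx)(Σy)/n = 5140 − 4775.375 = 364.625
b = Sxy/Sxx = 364.625/739.875 = 0.492820
a = ȳ − b·x̄ = 18.875 − 0.492820·31.625 = 3.289576
Set a + b·x = 22.2: x = (22.2 − 3.289576) / 0.492820 = 38.371889

38.372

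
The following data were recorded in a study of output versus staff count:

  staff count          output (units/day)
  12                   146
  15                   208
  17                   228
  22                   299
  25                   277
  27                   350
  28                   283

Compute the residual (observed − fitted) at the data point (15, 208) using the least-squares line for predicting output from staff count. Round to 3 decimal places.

n = 7, Σx = 146, Σy = 1791, Σxy = 39625, Σx² = 3280
Sxx = Σx² − (Σx)²/n = 3280 − 3045.142857 = 234.857143
Sxy = Σxy − (Σx)(Σy)/n = 39625 − 37355.142857 = 2269.857143
b = Sxy/Sxx = 2269.857143/234.857143 = 9.664842
a = ȳ − b·x̄ = 255.857143 − 9.664842·20.857143 = 54.276156
ŷ(15) = 54.276156 + 9.664842·15 = 199.248783
residual = y − ŷ = 208 − 199.248783 = 8.751217

8.751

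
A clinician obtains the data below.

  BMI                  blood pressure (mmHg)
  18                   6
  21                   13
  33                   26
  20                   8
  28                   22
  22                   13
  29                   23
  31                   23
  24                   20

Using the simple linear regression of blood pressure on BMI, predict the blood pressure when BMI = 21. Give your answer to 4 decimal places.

11.7386

n = 9, Σx = 226, Σy = 154, Σxy = 4161, Σx² = 5900
Sxx = Σx² − (Σx)²/n = 5900 − 5675.111111 = 224.888889
Sxy = Σxy − (Σx)(Σy)/n = 4161 − 3867.111111 = 293.888889
b = Sxy/Sxx = 293.888889/224.888889 = 1.306818
a = ȳ − b·x̄ = 17.111111 − 1.306818·25.111111 = -15.704545
ŷ(21) = a + b·21 = -15.704545 + 1.306818·21 = 11.738636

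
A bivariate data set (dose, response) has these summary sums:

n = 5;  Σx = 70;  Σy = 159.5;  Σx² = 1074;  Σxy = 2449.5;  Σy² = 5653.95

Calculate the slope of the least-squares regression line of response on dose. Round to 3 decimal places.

2.303

Sxx = Σx² − (Σx)²/n = 1074 − 980 = 94
Sxy = Σxy − (Σx)(Σy)/n = 2449.5 − 2233 = 216.5
b = Sxy/Sxx = 216.5/94 = 2.303191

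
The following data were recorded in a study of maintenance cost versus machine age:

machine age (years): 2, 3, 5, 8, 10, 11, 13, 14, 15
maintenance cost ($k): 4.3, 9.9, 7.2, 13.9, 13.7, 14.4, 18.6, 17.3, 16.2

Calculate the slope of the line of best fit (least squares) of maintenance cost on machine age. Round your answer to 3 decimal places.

0.915

n = 9, Σx = 81, Σy = 115.5, Σxy = 1207.9, Σx² = 913
Sxx = Σx² − (Σx)²/n = 913 − 729 = 184
Sxy = Σxy − (Σx)(Σy)/n = 1207.9 − 1039.5 = 168.4
b = Sxy/Sxx = 168.4/184 = 0.915217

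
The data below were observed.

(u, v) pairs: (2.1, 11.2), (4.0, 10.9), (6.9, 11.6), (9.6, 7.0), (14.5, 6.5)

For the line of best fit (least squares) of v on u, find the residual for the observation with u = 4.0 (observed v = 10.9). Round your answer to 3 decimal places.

-0.036

n = 5, Σx = 37.1, Σy = 47.2, Σxy = 308.61, Σx² = 370.43
Sxx = Σx² − (Σx)²/n = 370.43 − 275.282 = 95.148
Sxy = Σxy − (Σx)(Σy)/n = 308.61 − 350.224 = -41.614
b = Sxy/Sxx = -41.614/95.148 = -0.437361
a = ȳ − b·x̄ = 9.44 − (-0.437361)·7.42 = 12.685217
ŷ(4.0) = 12.685217 + (-0.437361)·4 = 10.935774
residual = y − ŷ = 10.9 − 10.935774 = -0.035774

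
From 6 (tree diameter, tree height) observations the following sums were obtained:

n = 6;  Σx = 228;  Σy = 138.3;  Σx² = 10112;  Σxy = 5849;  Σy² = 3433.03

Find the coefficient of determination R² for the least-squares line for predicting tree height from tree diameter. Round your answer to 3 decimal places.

0.992

Sxx = Σx² − (Σx)²/n = 10112 − 8664 = 1448
Sxy = Σxy − (Σx)(Σy)/n = 5849 − 5255.4 = 593.6
Syy = Σy² − (Σy)²/n = 3433.03 − 3187.815 = 245.215
R² = Sxy²/(Sxx·Syy) = (593.6)²/(1448·245.215) = 0.992367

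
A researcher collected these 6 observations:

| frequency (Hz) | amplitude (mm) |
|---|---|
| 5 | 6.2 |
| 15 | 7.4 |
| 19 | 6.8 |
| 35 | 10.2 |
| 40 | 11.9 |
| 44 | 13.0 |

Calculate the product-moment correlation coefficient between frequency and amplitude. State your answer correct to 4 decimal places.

0.9668

n = 6, Σx = 158, Σy = 55.5, Σxy = 1676.2, Σx² = 5372, Σy² = 554.09
Sxx = Σx² − (Σx)²/n = 5372 − 4160.666667 = 1211.333333
Sxy = Σxy − (Σx)(Σy)/n = 1676.2 − 1461.5 = 214.7
Syy = Σy² − (Σy)²/n = 554.09 − 513.375 = 40.715
r = Sxy/√(Sxx·Syy) = 214.7/√(49319.436667) = 214.7/222.079798 = 0.966770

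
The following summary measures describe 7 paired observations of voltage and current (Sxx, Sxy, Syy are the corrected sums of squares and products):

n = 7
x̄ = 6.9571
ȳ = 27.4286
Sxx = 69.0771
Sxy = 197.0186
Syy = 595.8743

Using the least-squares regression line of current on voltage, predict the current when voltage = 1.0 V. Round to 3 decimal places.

b = Sxy/Sxx = 197.0186/69.0771 = 2.852155
a = ȳ − b·x̄ = 27.4286 − 2.852155·6.9571 = 7.585872
ŷ(1.0) = a + b·1.0 = 7.585872 + 2.852155·1 = 10.438027

10.438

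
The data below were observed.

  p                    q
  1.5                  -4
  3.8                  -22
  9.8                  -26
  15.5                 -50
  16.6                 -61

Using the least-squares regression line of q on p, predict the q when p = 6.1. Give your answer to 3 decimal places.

n = 5, Σx = 47.2, Σy = -163, Σxy = -2132, Σx² = 628.54
Sxx = Σx² − (Σx)²/n = 628.54 − 445.568 = 182.972
Sxy = Σxy − (Σx)(Σy)/n = -2132 − (-1538.72) = -593.28
b = Sxy/Sxx = -593.28/182.972 = -3.242463
a = ȳ − b·x̄ = -32.6 − (-3.242463)·9.44 = -1.991146
ŷ(6.1) = a + b·6.1 = -1.991146 + (-3.242463)·6.1 = -21.770172

-21.770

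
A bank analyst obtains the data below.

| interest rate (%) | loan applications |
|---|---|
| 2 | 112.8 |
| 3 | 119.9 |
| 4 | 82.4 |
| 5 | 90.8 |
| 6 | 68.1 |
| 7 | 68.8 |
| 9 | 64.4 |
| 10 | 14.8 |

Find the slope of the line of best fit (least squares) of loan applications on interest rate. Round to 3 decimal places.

-10.627

n = 8, Σx = 46, Σy = 622, Σxy = 2986.7, Σx² = 320
Sxx = Σx² − (Σx)²/n = 320 − 264.5 = 55.5
Sxy = Σxy − (Σx)(Σy)/n = 2986.7 − 3576.5 = -589.8
b = Sxy/Sxx = -589.8/55.5 = -10.627027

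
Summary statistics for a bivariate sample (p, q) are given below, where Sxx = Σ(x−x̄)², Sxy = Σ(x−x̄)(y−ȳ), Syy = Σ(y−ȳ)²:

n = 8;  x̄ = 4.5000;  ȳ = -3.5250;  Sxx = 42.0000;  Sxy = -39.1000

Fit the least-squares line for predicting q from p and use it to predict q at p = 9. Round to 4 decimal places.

-7.7143

b = Sxy/Sxx = -39.1/42 = -0.930952
a = ȳ − b·x̄ = -3.525 − (-0.930952)·4.5 = 0.664286
ŷ(9) = a + b·9 = 0.664286 + (-0.930952)·9 = -7.714286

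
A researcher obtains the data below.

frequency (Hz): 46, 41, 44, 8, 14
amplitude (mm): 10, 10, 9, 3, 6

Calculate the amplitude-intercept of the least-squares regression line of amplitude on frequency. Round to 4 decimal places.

2.6711

n = 5, Σx = 153, Σy = 38, Σxy = 1374, Σx² = 5993
Sxx = Σx² − (Σx)²/n = 5993 − 4681.8 = 1311.2
Sxy = Σxy − (Σx)(Σy)/n = 1374 − 1162.8 = 211.2
b = Sxy/Sxx = 211.2/1311.2 = 0.161074
a = ȳ − b·x̄ = 7.6 − 0.161074·30.6 = 2.671141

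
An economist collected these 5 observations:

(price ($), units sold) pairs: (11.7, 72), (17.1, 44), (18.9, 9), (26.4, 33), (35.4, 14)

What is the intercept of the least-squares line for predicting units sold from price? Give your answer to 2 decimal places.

n = 5, Σx = 109.5, Σy = 172, Σxy = 3131.7, Σx² = 2736.63
Sxx = Σx² − (Σx)²/n = 2736.63 − 2398.05 = 338.58
Sxy = Σxy − (Σx)(Σy)/n = 3131.7 − 3766.8 = -635.1
b = Sxy/Sxx = -635.1/338.58 = -1.875775
a = ȳ − b·x̄ = 34.4 − (-1.875775)·21.9 = 75.479479

75.48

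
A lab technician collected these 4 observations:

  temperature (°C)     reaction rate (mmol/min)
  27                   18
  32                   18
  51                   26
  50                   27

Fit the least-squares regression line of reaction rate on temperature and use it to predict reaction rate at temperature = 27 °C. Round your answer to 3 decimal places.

n = 4, Σx = 160, Σy = 89, Σxy = 3738, Σx² = 6854
Sxx = Σx² − (Σx)²/n = 6854 − 6400 = 454
Sxy = Σxy − (Σx)(Σy)/n = 3738 − 3560 = 178
b = Sxy/Sxx = 178/454 = 0.392070
a = ȳ − b·x̄ = 22.25 − 0.392070·40 = 6.567181
ŷ(27) = a + b·27 = 6.567181 + 0.392070·27 = 17.153084

17.153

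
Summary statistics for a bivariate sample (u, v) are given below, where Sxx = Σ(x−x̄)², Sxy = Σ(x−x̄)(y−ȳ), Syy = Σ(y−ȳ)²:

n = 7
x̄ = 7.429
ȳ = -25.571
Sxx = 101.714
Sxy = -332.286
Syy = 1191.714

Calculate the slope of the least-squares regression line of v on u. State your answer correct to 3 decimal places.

-3.267

b = Sxy/Sxx = -332.286/101.714 = -3.266866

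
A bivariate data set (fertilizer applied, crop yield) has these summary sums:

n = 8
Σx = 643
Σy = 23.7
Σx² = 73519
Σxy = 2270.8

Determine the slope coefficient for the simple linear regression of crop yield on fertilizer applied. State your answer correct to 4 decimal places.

0.0168

Sxx = Σx² − (Σx)²/n = 73519 − 51681.125 = 21837.875
Sxy = Σxy − (Σx)(Σy)/n = 2270.8 − 1904.8875 = 365.9125
b = Sxy/Sxx = 365.9125/21837.875 = 0.016756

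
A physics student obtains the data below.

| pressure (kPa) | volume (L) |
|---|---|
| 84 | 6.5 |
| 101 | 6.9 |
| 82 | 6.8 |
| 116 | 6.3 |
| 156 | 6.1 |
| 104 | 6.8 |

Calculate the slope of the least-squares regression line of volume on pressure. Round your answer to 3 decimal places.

n = 6, Σx = 643, Σy = 39.4, Σxy = 4190.1, Σx² = 72589
Sxx = Σx² − (Σx)²/n = 72589 − 68908.166667 = 3680.833333
Sxy = Σxy − (Σx)(Σy)/n = 4190.1 − 4222.366667 = -32.266667
b = Sxy/Sxx = -32.266667/3680.833333 = -0.008766

-0.009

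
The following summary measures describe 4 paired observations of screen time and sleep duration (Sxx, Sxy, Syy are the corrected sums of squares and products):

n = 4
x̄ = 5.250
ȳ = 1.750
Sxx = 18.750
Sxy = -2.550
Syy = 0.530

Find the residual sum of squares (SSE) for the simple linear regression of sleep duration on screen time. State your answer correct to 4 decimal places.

0.1832

b = Sxy/Sxx = -2.55/18.75 = -0.136
SSE = Syy − b·Sxy = 0.53 − (-0.136)·(-2.55) = 0.1832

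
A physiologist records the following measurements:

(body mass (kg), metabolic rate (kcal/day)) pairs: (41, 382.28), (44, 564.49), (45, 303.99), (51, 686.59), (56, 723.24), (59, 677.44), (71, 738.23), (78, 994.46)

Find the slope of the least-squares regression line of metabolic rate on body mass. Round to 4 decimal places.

14.2876

n = 8, Σx = 445, Σy = 5070.72, Σxy = 299659.29, Σx² = 25985
Sxx = Σx² − (Σx)²/n = 25985 − 24753.125 = 1231.875
Sxy = Σxy − (Σx)(Σy)/n = 299659.29 − 282058.8 = 17600.49
b = Sxy/Sxx = 17600.49/1231.875 = 14.287562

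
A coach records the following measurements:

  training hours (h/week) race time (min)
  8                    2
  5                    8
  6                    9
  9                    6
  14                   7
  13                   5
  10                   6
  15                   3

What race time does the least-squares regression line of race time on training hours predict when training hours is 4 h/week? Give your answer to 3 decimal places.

n = 8, Σx = 80, Σy = 46, Σxy = 432, Σx² = 896
Sxx = Σx² − (Σx)²/n = 896 − 800 = 96
Sxy = Σxy − (Σx)(Σy)/n = 432 − 460 = -28
b = Sxy/Sxx = -28/96 = -0.291667
a = ȳ − b·x̄ = 5.75 − (-0.291667)·10 = 8.666667
ŷ(4) = a + b·4 = 8.666667 + (-0.291667)·4 = 7.5

7.500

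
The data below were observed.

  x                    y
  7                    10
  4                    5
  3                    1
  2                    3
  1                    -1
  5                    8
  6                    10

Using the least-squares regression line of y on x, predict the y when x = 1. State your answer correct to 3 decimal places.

n = 7, Σx = 28, Σy = 36, Σxy = 198, Σx² = 140
Sxx = Σx² − (Σx)²/n = 140 − 112 = 28
Sxy = Σxy − (Σx)(Σy)/n = 198 − 144 = 54
b = Sxy/Sxx = 54/28 = 1.928571
a = ȳ − b·x̄ = 5.142857 − 1.928571·4 = -2.571429
ŷ(1) = a + b·1 = -2.571429 + 1.928571·1 = -0.642857

-0.643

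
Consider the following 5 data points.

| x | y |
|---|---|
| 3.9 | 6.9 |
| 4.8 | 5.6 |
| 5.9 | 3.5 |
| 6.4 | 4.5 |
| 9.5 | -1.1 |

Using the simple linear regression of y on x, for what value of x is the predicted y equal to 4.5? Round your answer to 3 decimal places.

5.658

n = 5, Σx = 30.5, Σy = 19.4, Σxy = 92.79, Σx² = 204.27
Sxx = Σx² − (Σx)²/n = 204.27 − 186.05 = 18.22
Sxy = Σxy − (Σx)(Σy)/n = 92.79 − 118.34 = -25.55
b = Sxy/Sxx = -25.55/18.22 = -1.402305
a = ȳ − b·x̄ = 3.88 − (-1.402305)·6.1 = 12.434061
Set a + b·x = 4.5: x = (4.5 − 12.434061) / (-1.402305) = 5.657871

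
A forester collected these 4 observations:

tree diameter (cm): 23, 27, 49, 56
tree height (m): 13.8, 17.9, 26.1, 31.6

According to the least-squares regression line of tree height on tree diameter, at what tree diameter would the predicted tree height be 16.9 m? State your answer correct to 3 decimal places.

n = 4, Σx = 155, Σy = 89.4, Σxy = 3849.2, Σx² = 6795
Sxx = Σx² − (Σx)²/n = 6795 − 6006.25 = 788.75
Sxy = Σxy − (Σx)(Σy)/n = 3849.2 − 3464.25 = 384.95
b = Sxy/Sxx = 384.95/788.75 = 0.488051
a = ȳ − b·x̄ = 22.35 − 0.488051·38.75 = 3.438035
Set a + b·x = 16.9: x = (16.9 − 3.438035) / 0.488051 = 27.583128

27.583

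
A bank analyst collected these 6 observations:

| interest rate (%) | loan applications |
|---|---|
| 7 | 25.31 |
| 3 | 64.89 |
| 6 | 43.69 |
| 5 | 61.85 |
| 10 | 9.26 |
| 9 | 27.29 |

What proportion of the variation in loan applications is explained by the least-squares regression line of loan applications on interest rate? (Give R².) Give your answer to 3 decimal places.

n = 6, Σx = 40, Σy = 232.29, Σxy = 1281.44, Σx² = 300, Σy² = 11416.0385
Sxx = Σx² − (Σx)²/n = 300 − 266.666667 = 33.333333
Sxy = Σxy − (Σx)(Σy)/n = 1281.44 − 1548.6 = -267.16
Syy = Σy² − (Σy)²/n = 11416.0385 − 8993.10735 = 2422.93115
R² = Sxy²/(Sxx·Syy) = (-267.16)²/(33.333333·2422.93115) = 0.883737

0.884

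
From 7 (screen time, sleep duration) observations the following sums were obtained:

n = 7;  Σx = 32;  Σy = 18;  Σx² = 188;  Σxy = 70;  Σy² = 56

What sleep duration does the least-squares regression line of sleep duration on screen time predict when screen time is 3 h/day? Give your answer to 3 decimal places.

3.034

Sxx = Σx² − (Σx)²/n = 188 − 146.285714 = 41.714286
Sxy = Σxy − (Σx)(Σy)/n = 70 − 82.285714 = -12.285714
b = Sxy/Sxx = -12.285714/41.714286 = -0.294521
a = ȳ − b·x̄ = 2.571429 − (-0.294521)·4.571429 = 3.917808
ŷ(3) = a + b·3 = 3.917808 + (-0.294521)·3 = 3.034247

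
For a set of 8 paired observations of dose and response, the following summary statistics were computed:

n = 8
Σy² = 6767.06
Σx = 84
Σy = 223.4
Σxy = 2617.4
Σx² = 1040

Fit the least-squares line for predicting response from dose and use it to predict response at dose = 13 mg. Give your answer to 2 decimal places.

32.22

Sxx = Σx² − (Σx)²/n = 1040 − 882 = 158
Sxy = Σxy − (Σx)(Σy)/n = 2617.4 − 2345.7 = 271.7
b = Sxy/Sxx = 271.7/158 = 1.719620
a = ȳ − b·x̄ = 27.925 − 1.719620·10.5 = 9.868987
ŷ(13) = a + b·13 = 9.868987 + 1.719620·13 = 32.224051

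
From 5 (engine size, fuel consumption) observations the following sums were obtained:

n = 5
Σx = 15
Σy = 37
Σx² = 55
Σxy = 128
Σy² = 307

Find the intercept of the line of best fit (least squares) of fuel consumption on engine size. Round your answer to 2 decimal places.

Sxx = Σx² − (Σx)²/n = 55 − 45 = 10
Sxy = Σxy − (Σx)(Σy)/n = 128 − 111 = 17
b = Sxy/Sxx = 17/10 = 1.7
a = ȳ − b·x̄ = 7.4 − 1.7·3 = 2.3

2.30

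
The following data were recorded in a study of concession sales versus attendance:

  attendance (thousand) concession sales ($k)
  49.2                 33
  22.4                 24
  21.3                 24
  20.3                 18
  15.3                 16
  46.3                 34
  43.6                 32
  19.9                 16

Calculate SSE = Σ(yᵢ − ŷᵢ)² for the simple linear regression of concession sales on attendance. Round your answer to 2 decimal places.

n = 8, Σx = 238.3, Σy = 197, Σxy = 6570.4, Σx² = 8462.93, Σy² = 5257
Sxx = Σx² − (Σx)²/n = 8462.93 − 7098.36125 = 1364.56875
Sxy = Σxy − (Σx)(Σy)/n = 6570.4 − 5868.1375 = 702.2625
Syy = Σy² − (Σy)²/n = 5257 − 4851.125 = 405.875
b = Sxy/Sxx = 702.2625/1364.56875 = 0.514641
SSE = Syy − b·Sxy = 405.875 − 0.514641·702.2625 = 44.462195

44.46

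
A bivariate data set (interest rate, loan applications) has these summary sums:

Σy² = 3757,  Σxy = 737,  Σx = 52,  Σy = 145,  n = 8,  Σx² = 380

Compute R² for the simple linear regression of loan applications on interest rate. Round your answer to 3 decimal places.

Sxx = Σx² − (Σx)²/n = 380 − 338 = 42
Sxy = Σxy − (Σx)(Σy)/n = 737 − 942.5 = -205.5
Syy = Σy² − (Σy)²/n = 3757 − 2628.125 = 1128.875
R² = Sxy²/(Sxx·Syy) = (-205.5)²/(42·1128.875) = 0.890694

0.891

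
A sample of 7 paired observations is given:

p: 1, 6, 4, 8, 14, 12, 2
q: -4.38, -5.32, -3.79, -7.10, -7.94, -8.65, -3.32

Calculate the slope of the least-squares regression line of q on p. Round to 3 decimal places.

n = 7, Σx = 47, Σy = -40.5, Σxy = -329.86, Σx² = 461
Sxx = Σx² − (Σx)²/n = 461 − 315.571429 = 145.428571
Sxy = Σxy − (Σx)(Σy)/n = -329.86 − (-271.928571) = -57.931429
b = Sxy/Sxx = -57.931429/145.428571 = -0.398350

-0.398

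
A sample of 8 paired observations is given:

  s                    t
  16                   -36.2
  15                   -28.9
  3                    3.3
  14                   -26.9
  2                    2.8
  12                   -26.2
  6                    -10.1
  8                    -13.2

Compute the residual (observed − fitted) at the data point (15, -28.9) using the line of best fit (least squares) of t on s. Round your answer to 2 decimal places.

n = 8, Σx = 76, Σy = -135.4, Σxy = -1854.4, Σx² = 934
Sxx = Σx² − (Σx)²/n = 934 − 722 = 212
Sxy = Σxy − (Σx)(Σy)/n = -1854.4 − (-1286.3) = -568.1
b = Sxy/Sxx = -568.1/212 = -2.679717
a = ȳ − b·x̄ = -16.925 − (-2.679717)·9.5 = 8.532311
ŷ(15) = 8.532311 + (-2.679717)·15 = -31.663443
residual = y − ŷ = -28.9 − (-31.663443) = 2.763443

2.76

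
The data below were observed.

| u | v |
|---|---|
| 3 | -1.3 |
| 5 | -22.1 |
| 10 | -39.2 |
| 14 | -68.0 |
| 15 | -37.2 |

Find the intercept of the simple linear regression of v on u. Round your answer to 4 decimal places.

n = 5, Σx = 47, Σy = -167.8, Σxy = -2016.4, Σx² = 555
Sxx = Σx² − (Σx)²/n = 555 − 441.8 = 113.2
Sxy = Σxy − (Σx)(Σy)/n = -2016.4 − (-1577.32) = -439.08
b = Sxy/Sxx = -439.08/113.2 = -3.878799
a = ȳ − b·x̄ = -33.56 − (-3.878799)·9.4 = 2.900707

2.9007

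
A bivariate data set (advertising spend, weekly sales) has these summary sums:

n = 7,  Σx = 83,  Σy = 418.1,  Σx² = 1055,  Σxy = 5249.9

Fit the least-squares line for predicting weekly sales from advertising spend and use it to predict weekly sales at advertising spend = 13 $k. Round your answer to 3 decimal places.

64.445

Sxx = Σx² − (Σx)²/n = 1055 − 984.142857 = 70.857143
Sxy = Σxy − (Σx)(Σy)/n = 5249.9 − 4957.471429 = 292.428571
b = Sxy/Sxx = 292.428571/70.857143 = 4.127016
a = ȳ − b·x̄ = 59.728571 − 4.127016·11.857143 = 10.793952
ŷ(13) = a + b·13 = 10.793952 + 4.127016·13 = 64.445161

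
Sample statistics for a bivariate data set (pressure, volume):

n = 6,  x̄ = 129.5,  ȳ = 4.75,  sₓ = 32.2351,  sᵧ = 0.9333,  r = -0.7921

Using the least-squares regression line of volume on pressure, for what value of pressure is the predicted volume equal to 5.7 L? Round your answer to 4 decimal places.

b = r · sᵧ/sₓ = -0.7921 · 0.9333/32.2351 = -0.022934
a = ȳ − b·x̄ = 4.75 − (-0.022934)·129.5 = 7.719901
Set a + b·x = 5.7: x = (5.7 − 7.719901) / (-0.022934) = 88.076065

88.0761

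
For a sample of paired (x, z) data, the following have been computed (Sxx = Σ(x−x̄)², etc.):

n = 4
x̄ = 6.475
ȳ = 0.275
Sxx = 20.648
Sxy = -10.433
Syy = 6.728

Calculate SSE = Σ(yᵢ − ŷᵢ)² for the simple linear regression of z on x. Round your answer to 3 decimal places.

b = Sxy/Sxx = -10.433/20.648 = -0.505279
SSE = Syy − b·Sxy = 6.728 − (-0.505279)·(-10.433) = 1.456425

1.456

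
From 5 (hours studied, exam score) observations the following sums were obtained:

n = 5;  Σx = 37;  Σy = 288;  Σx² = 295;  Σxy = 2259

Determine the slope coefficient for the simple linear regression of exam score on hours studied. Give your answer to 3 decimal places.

Sxx = Σx² − (Σx)²/n = 295 − 273.8 = 21.2
Sxy = Σxy − (Σx)(Σy)/n = 2259 − 2131.2 = 127.8
b = Sxy/Sxx = 127.8/21.2 = 6.028302

6.028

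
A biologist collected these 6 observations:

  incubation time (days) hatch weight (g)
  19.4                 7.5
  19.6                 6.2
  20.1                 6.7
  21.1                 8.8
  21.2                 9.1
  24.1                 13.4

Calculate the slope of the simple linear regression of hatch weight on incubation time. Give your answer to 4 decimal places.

1.4609

n = 6, Σx = 125.5, Σy = 51.7, Σxy = 1103.23, Σx² = 2639.99
Sxx = Σx² − (Σx)²/n = 2639.99 − 2625.041667 = 14.948333
Sxy = Σxy − (Σx)(Σy)/n = 1103.23 − 1081.391667 = 21.838333
b = Sxy/Sxx = 21.838333/14.948333 = 1.460921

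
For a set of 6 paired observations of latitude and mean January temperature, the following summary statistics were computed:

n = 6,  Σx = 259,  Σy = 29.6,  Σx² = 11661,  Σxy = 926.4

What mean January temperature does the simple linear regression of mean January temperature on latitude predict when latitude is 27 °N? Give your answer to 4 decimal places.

16.7459

Sxx = Σx² − (Σx)²/n = 11661 − 11180.166667 = 480.833333
Sxy = Σxy − (Σx)(Σy)/n = 926.4 − 1277.733333 = -351.333333
b = Sxy/Sxx = -351.333333/480.833333 = -0.730676
a = ȳ − b·x̄ = 4.933333 − (-0.730676)·43.166667 = 36.474177
ŷ(27) = a + b·27 = 36.474177 + (-0.730676)·27 = 16.745927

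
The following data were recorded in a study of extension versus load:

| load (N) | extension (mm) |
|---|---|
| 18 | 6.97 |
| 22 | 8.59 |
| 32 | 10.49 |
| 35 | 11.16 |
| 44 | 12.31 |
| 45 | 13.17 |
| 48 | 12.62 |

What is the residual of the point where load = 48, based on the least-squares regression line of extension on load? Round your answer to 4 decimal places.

n = 7, Σx = 244, Σy = 75.31, Σxy = 2780.77, Σx² = 9322
Sxx = Σx² − (Σx)²/n = 9322 − 8505.142857 = 816.857143
Sxy = Σxy − (Σx)(Σy)/n = 2780.77 − 2625.091429 = 155.678571
b = Sxy/Sxx = 155.678571/816.857143 = 0.190582
a = ȳ − b·x̄ = 10.758571 − 0.190582·34.857143 = 4.115414
ŷ(48) = 4.115414 + 0.190582·48 = 13.263368
residual = y − ŷ = 12.62 − 13.263368 = -0.643368

-0.6434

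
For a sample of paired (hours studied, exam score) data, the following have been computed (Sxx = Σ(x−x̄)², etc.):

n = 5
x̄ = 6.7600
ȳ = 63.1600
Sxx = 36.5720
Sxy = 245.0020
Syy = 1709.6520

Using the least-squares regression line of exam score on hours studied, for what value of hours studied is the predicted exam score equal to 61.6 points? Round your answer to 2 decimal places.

6.53

b = Sxy/Sxx = 245.002/36.572 = 6.699169
a = ȳ − b·x̄ = 63.16 − 6.699169·6.76 = 17.873619
Set a + b·x = 61.6: x = (61.6 − 17.873619) / 6.699169 = 6.527135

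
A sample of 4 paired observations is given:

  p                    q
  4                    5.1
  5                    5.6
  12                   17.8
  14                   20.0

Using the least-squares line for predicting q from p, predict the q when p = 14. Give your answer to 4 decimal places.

20.3863

n = 4, Σx = 35, Σy = 48.5, Σxy = 542, Σx² = 381
Sxx = Σx² − (Σx)²/n = 381 − 306.25 = 74.75
Sxy = Σxy − (Σx)(Σy)/n = 542 − 424.375 = 117.625
b = Sxy/Sxx = 117.625/74.75 = 1.573579
a = ȳ − b·x̄ = 12.125 − 1.573579·8.75 = -1.643813
ŷ(14) = a + b·14 = -1.643813 + 1.573579·14 = 20.386288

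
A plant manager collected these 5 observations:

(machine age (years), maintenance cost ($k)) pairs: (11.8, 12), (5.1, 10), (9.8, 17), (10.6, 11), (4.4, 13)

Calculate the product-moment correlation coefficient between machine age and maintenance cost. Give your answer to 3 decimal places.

0.209

n = 5, Σx = 41.7, Σy = 63, Σxy = 533, Σx² = 393.01, Σy² = 823
Sxx = Σx² − (Σx)²/n = 393.01 − 347.778 = 45.232
Sxy = Σxy − (Σx)(Σy)/n = 533 − 525.42 = 7.58
Syy = Σy² − (Σy)²/n = 823 − 793.8 = 29.2
r = Sxy/√(Sxx·Syy) = 7.58/√(1320.7744) = 7.58/36.342460 = 0.208571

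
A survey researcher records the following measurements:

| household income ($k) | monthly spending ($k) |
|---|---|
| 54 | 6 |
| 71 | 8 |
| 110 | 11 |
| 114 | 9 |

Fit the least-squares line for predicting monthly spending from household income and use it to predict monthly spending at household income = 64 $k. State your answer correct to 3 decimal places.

7.057

n = 4, Σx = 349, Σy = 34, Σxy = 3128, Σx² = 33053
Sxx = Σx² − (Σx)²/n = 33053 − 30450.25 = 2602.75
Sxy = Σxy − (Σx)(Σy)/n = 3128 − 2966.5 = 161.5
b = Sxy/Sxx = 161.5/2602.75 = 0.062050
a = ȳ − b·x̄ = 8.5 − 0.062050·87.25 = 3.086159
ŷ(64) = a + b·64 = 3.086159 + 0.062050·64 = 7.057343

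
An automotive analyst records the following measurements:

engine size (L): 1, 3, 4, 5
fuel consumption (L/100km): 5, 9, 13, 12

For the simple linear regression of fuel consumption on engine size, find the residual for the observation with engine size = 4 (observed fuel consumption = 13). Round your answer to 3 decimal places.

1.771

n = 4, Σx = 13, Σy = 39, Σxy = 144, Σx² = 51
Sxx = Σx² − (Σx)²/n = 51 − 42.25 = 8.75
Sxy = Σxy − (Σx)(Σy)/n = 144 − 126.75 = 17.25
b = Sxy/Sxx = 17.25/8.75 = 1.971429
a = ȳ − b·x̄ = 9.75 − 1.971429·3.25 = 3.342857
ŷ(4) = 3.342857 + 1.971429·4 = 11.228571
residual = y − ŷ = 13 − 11.228571 = 1.771429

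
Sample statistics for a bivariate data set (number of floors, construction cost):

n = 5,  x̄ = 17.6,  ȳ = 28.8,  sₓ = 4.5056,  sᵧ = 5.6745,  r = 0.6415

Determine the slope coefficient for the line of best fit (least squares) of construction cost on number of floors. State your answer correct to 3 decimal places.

0.808

b = r · sᵧ/sₓ = 0.6415 · 5.6745/4.5056 = 0.807926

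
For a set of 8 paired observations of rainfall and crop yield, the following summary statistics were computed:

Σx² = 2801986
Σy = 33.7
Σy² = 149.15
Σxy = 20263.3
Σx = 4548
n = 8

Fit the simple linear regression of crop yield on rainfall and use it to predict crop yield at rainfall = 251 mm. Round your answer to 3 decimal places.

2.592

Sxx = Σx² − (Σx)²/n = 2801986 − 2585538 = 216448
Sxy = Σxy − (Σx)(Σy)/n = 20263.3 − 19158.45 = 1104.85
b = Sxy/Sxx = 1104.85/216448 = 0.005104
a = ȳ − b·x̄ = 4.2125 − 0.005104·568.5 = 1.310615
ŷ(251) = a + b·251 = 1.310615 + 0.005104·251 = 2.591834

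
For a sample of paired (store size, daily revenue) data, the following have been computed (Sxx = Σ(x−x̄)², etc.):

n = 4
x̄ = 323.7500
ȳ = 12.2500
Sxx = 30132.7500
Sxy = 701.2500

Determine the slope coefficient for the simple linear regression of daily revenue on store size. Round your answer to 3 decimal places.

0.023

b = Sxy/Sxx = 701.25/30132.75 = 0.023272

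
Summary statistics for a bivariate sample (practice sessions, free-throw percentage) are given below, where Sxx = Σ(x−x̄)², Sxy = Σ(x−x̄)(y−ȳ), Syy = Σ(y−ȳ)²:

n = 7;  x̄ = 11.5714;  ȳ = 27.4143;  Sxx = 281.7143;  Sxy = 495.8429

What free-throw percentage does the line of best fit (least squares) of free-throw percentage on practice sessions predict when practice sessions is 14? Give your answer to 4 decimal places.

31.6889

b = Sxy/Sxx = 495.8429/281.7143 = 1.760091
a = ȳ − b·x̄ = 27.4143 − 1.760091·11.5714 = 7.047579
ŷ(14) = a + b·14 = 7.047579 + 1.760091·14 = 31.688858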